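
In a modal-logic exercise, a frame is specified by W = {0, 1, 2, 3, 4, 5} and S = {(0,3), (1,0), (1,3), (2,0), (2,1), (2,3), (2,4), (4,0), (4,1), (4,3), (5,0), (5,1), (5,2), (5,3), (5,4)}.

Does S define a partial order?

Reflexive: no — 0 is not related to itself.
Transitive: yes — every two-step S-path is closed by a direct edge.
Antisymmetric: yes — no distinct pair is related both ways.
So S is not a partial order.

No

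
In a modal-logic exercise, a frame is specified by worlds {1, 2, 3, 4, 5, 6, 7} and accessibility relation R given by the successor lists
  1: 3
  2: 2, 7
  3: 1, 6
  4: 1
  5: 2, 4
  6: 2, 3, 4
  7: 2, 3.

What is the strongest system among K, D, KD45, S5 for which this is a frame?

Serial (axiom D): yes — every world has a successor (e.g. 1 R 3).
Euclidean (axiom 5): no — 3 R 1 and 3 R 6, but not 1 R 6.
Transitive (axiom 4): no — 1 R 3 and 3 R 6, but not 1 R 6.
Reflexive (axiom T): no — 1 is not related to itself.
So F validates K, D; KD45 would additionally require R to be Euclidean and transitive. The strongest is D.

D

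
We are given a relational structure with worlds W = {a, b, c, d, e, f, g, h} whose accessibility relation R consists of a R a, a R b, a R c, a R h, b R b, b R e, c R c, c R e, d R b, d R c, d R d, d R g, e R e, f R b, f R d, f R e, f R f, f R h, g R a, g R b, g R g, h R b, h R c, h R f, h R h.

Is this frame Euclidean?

No

Euclidean: no — a R b and a R c, but not b R c.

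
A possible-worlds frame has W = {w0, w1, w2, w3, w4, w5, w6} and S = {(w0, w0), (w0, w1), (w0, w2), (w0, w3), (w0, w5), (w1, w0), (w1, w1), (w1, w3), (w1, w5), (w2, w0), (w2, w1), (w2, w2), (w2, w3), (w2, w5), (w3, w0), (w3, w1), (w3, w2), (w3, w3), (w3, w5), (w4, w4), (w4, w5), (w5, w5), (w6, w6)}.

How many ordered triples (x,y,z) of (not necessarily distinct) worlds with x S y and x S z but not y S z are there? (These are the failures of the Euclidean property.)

19

Enumerating: (w0,w1,w2), (w0,w5,w0), (w0,w5,w1), (w0,w5,w2), (w0,w5,w3), (w1,w5,w0), (w1,w5,w1), (w1,w5,w3), (w2,w1,w2), (w2,w5,w0), (w2,w5,w1), (w2,w5,w2), … and 7 more.
Total: 19.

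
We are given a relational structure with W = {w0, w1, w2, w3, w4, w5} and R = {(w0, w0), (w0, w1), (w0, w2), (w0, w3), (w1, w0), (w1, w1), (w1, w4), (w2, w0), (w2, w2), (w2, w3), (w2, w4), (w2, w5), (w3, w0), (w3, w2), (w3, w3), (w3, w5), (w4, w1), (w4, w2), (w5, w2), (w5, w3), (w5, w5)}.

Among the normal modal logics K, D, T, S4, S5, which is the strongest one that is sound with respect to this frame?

Serial (axiom D): yes — every world has a successor (e.g. w0 R w0).
Reflexive (axiom T): no — w4 is not related to itself.
Transitive (axiom 4): no — w0 R w1 and w1 R w4, but not w0 R w4.
Euclidean (axiom 5): no — w0 R w1 and w0 R w2, but not w1 R w2.
So F validates K, D; T would additionally require R to be reflexive. The strongest is D.

D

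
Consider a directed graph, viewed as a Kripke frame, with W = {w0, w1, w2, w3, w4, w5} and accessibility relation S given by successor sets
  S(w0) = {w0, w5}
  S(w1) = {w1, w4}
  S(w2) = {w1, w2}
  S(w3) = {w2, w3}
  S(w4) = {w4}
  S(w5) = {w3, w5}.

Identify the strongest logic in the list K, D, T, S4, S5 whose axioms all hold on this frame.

Serial (axiom D): yes — every world has a successor (e.g. w0 S w0).
Reflexive (axiom T): yes — every world is S-related to itself.
Transitive (axiom 4): no — w0 S w5 and w5 S w3, but not w0 S w3.
Euclidean (axiom 5): no — w0 S w5 and w0 S w0, but not w5 S w0.
So F validates K, D, T; S4 would additionally require S to be transitive. The strongest is T.

T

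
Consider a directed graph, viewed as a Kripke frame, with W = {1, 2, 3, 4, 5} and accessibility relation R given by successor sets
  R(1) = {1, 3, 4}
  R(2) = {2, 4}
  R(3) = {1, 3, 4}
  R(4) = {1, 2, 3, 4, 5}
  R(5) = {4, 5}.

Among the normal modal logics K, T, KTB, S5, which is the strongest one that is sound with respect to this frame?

KTB

Reflexive (axiom T): yes — every world is R-related to itself.
Symmetric (axiom B): yes — every pair in R has its reverse in R.
Euclidean (axiom 5): no — 4 R 1 and 4 R 2, but not 1 R 2.
So F validates K, T, KTB; S5 would additionally require R to be Euclidean. The strongest is KTB.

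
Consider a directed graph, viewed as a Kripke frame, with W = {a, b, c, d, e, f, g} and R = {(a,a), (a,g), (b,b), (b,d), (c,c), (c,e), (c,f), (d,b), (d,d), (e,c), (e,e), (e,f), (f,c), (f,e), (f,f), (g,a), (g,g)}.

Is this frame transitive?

Transitive: yes — every two-step R-path is closed by a direct edge.

Yes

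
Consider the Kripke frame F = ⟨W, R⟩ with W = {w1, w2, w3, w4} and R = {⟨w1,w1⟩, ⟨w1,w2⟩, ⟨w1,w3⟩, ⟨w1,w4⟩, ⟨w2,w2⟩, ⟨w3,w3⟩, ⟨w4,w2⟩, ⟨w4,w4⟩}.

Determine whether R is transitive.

Transitive: yes — every two-step R-path is closed by a direct edge.

Yes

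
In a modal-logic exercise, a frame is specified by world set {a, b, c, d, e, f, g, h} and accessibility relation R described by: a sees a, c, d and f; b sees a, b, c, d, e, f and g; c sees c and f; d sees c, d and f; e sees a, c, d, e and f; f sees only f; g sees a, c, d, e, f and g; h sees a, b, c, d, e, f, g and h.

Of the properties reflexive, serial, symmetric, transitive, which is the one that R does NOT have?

symmetric

Reflexive: yes — every world is R-related to itself.
Serial: yes — every world has a successor (e.g. a R a).
Symmetric: no — a R c but not c R a.
Transitive: yes — every two-step R-path is closed by a direct edge.
Only symmetric fails.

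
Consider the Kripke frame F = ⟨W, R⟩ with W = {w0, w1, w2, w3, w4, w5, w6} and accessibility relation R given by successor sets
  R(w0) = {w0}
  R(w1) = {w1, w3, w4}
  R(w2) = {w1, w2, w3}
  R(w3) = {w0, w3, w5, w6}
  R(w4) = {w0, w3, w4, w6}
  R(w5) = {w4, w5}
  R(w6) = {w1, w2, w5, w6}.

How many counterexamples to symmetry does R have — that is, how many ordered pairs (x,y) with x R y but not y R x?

Enumerating: (w1,w3), (w1,w4), (w2,w1), (w2,w3), (w3,w0), (w3,w5), (w3,w6), (w4,w0), (w4,w3), (w4,w6), (w5,w4), (w6,w1), (w6,w2), (w6,w5).

14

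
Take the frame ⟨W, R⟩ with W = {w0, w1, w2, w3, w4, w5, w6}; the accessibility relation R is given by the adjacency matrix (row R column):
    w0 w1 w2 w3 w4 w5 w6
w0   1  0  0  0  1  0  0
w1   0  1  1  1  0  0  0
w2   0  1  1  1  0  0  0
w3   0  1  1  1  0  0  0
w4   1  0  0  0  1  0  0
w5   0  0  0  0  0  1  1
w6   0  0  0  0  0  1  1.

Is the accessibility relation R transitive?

Transitive: yes — every two-step R-path is closed by a direct edge.

Yes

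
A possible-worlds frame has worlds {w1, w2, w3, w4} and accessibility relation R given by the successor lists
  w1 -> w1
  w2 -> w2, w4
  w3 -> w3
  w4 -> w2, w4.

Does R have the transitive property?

Transitive: yes — every two-step R-path is closed by a direct edge.

Yes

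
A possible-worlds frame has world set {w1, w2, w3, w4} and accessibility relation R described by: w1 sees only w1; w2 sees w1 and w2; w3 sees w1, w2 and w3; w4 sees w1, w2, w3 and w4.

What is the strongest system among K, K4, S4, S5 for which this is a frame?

S4

Transitive (axiom 4): yes — every two-step R-path is closed by a direct edge.
Reflexive (axiom T): yes — every world is R-related to itself.
Euclidean (axiom 5): no — w3 R w1 and w3 R w2, but not w1 R w2.
So F validates K, K4, S4; S5 would additionally require R to be Euclidean. The strongest is S4.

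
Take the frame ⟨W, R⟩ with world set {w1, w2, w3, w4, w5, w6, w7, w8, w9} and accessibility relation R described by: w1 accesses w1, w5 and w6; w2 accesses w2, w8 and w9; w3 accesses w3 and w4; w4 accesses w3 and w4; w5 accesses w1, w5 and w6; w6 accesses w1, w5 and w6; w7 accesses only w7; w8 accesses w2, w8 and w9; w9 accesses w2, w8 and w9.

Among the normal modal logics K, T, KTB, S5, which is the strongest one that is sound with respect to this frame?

Reflexive (axiom T): yes — every world is R-related to itself.
Symmetric (axiom B): yes — every pair in R has its reverse in R.
Euclidean (axiom 5): yes — any two successors of a common world are R-related.
So F validates K, T, KTB, S5. The strongest is S5.

S5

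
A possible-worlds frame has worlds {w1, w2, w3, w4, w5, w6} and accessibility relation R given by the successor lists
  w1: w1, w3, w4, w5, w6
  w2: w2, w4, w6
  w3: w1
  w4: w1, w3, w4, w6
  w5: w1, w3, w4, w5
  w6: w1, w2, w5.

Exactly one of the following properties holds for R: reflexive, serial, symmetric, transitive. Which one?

Reflexive: no — w3 is not related to itself.
Serial: yes — every world has a successor (e.g. w1 R w1).
Symmetric: no — w2 R w4 but not w4 R w2.
Transitive: no — w1 R w6 and w6 R w2, but not w1 R w2.
Only serial holds.

serial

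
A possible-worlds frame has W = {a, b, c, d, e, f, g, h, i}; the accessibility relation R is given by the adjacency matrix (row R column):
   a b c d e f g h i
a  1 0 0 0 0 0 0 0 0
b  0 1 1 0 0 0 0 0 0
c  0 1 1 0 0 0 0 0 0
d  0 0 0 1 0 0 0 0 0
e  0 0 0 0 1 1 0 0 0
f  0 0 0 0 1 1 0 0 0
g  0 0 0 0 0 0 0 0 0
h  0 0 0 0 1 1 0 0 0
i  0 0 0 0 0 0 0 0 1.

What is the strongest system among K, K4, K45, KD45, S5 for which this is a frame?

Transitive (axiom 4): yes — every two-step R-path is closed by a direct edge.
Euclidean (axiom 5): yes — any two successors of a common world are R-related.
Serial (axiom D): no — g has no R-successor.
Reflexive (axiom T): no — g is not related to itself.
So F validates K, K4, K45; KD45 would additionally require R to be serial. The strongest is K45.

K45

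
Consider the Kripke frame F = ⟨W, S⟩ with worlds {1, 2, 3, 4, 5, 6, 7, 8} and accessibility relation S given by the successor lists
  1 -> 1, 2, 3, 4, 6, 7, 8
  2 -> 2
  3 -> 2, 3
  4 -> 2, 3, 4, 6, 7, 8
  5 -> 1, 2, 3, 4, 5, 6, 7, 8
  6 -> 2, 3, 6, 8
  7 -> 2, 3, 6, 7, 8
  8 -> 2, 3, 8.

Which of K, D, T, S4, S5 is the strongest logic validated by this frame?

S4

Serial (axiom D): yes — every world has a successor (e.g. 1 S 1).
Reflexive (axiom T): yes — every world is S-related to itself.
Transitive (axiom 4): yes — every two-step S-path is closed by a direct edge.
Euclidean (axiom 5): no — 1 S 2 and 1 S 3, but not 2 S 3.
So F validates K, D, T, S4; S5 would additionally require S to be Euclidean. The strongest is S4.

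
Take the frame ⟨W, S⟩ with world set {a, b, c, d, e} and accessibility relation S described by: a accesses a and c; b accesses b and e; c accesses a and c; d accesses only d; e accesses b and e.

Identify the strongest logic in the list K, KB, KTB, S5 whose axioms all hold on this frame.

S5

Symmetric (axiom B): yes — every pair in S has its reverse in S.
Reflexive (axiom T): yes — every world is S-related to itself.
Euclidean (axiom 5): yes — any two successors of a common world are S-related.
So F validates K, KB, KTB, S5. The strongest is S5.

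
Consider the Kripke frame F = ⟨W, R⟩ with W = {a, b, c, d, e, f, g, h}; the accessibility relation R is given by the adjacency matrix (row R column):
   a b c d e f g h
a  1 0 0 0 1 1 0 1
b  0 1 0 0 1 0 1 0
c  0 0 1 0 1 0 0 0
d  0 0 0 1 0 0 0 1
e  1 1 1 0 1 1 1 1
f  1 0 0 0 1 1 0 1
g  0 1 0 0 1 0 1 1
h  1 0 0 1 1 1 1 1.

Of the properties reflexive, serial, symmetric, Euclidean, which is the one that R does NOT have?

Euclidean

Reflexive: yes — every world is R-related to itself.
Serial: yes — every world has a successor (e.g. a R a).
Symmetric: yes — every pair in R has its reverse in R.
Euclidean: no — e R a and e R b, but not a R b.
Only Euclidean fails.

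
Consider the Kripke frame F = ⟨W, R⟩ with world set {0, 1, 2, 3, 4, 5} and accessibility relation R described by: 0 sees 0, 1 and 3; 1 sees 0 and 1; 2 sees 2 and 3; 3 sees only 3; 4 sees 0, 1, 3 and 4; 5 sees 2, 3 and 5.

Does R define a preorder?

No

Reflexive: yes — every world is R-related to itself.
Transitive: no — 1 R 0 and 0 R 3, but not 1 R 3.
So R is not a preorder.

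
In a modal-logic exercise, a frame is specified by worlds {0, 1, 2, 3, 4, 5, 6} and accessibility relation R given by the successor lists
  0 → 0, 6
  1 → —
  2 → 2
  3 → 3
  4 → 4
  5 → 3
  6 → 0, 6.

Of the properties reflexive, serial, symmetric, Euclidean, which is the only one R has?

Reflexive: no — 1 is not related to itself.
Serial: no — 1 has no R-successor.
Symmetric: no — 5 R 3 but not 3 R 5.
Euclidean: yes — any two successors of a common world are R-related.
Only Euclidean holds.

Euclidean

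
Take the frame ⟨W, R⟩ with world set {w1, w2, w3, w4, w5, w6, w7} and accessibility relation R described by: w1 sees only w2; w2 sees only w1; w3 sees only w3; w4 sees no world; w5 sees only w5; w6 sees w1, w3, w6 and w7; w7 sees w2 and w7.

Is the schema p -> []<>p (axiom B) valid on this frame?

The schema B characterises exactly the symmetric frames.
Symmetric: no — w6 R w1 but not w1 R w6.

No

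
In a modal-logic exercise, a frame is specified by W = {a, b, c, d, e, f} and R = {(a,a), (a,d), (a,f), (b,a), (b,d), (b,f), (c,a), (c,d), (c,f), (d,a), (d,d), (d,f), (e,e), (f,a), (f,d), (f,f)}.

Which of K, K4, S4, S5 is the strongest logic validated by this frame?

Transitive (axiom 4): yes — every two-step R-path is closed by a direct edge.
Reflexive (axiom T): no — b is not related to itself.
Euclidean (axiom 5): yes — any two successors of a common world are R-related.
So F validates K, K4; S4 would additionally require R to be reflexive. The strongest is K4.

K4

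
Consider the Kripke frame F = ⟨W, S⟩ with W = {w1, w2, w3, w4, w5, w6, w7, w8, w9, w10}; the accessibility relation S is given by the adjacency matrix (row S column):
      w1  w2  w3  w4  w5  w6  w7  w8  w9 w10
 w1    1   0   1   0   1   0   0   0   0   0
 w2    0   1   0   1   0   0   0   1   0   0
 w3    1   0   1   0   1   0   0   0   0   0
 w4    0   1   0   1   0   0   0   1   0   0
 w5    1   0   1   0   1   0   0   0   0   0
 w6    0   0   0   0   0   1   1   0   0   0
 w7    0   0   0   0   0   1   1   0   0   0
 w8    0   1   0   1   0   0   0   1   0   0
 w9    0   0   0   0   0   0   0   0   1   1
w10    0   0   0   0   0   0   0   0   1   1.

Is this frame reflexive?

Reflexive: yes — every world is S-related to itself.

Yes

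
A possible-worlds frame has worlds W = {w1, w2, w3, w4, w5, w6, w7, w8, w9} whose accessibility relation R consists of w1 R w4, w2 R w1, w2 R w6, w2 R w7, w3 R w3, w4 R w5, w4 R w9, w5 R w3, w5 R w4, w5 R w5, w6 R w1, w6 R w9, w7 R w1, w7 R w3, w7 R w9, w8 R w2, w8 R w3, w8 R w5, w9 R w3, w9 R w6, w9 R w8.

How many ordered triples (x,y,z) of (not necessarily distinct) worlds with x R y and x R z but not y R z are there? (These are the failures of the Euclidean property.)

39

Enumerating: (w1,w4,w4), (w2,w1,w1), (w2,w1,w6), (w2,w1,w7), (w2,w6,w6), (w2,w6,w7), (w2,w7,w6), (w2,w7,w7), (w4,w5,w9), (w4,w9,w5), (w4,w9,w9), (w5,w3,w4), … and 27 more.
Total: 39.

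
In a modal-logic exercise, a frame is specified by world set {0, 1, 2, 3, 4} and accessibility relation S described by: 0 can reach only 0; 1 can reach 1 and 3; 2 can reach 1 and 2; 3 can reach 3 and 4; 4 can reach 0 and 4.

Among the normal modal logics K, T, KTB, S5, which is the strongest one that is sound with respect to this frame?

T

Reflexive (axiom T): yes — every world is S-related to itself.
Symmetric (axiom B): no — 1 S 3 but not 3 S 1.
Euclidean (axiom 5): no — 1 S 3 and 1 S 1, but not 3 S 1.
So F validates K, T; KTB would additionally require S to be symmetric. The strongest is T.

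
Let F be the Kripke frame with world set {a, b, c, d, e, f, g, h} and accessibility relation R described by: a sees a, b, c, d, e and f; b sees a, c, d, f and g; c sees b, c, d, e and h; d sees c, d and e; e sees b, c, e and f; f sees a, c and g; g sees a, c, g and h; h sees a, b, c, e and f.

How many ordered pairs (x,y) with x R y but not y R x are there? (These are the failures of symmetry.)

18

Enumerating: (a,c), (a,d), (a,e), (b,d), (b,f), (b,g), (d,e), (e,b), (e,f), (f,c), (f,g), (g,a), (g,c), (g,h), (h,a), (h,b), (h,e), (h,f).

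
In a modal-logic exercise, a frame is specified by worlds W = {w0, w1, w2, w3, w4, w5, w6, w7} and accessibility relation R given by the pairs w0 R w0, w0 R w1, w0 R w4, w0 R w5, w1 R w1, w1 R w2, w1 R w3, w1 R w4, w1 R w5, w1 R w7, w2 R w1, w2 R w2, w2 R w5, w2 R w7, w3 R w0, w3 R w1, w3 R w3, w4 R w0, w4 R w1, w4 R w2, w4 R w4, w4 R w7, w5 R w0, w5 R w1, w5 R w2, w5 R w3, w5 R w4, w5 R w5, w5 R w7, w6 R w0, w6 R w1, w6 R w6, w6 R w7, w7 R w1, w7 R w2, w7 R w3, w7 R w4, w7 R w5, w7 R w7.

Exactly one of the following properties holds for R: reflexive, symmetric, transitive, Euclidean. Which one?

Reflexive: yes — every world is R-related to itself.
Symmetric: no — w0 R w1 but not w1 R w0.
Transitive: no — w0 R w1 and w1 R w2, but not w0 R w2.
Euclidean: no — w0 R w4 and w0 R w5, but not w4 R w5.
Only reflexive holds.

reflexive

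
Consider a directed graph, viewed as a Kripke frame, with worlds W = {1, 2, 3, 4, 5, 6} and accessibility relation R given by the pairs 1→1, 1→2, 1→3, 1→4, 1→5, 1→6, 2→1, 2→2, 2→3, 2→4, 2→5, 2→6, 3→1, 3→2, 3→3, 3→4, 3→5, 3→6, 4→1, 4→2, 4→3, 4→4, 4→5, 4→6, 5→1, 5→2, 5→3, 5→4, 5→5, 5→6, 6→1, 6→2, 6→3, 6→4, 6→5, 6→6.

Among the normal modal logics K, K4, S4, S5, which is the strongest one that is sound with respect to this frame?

S5

Transitive (axiom 4): yes — every two-step R-path is closed by a direct edge.
Reflexive (axiom T): yes — every world is R-related to itself.
Euclidean (axiom 5): yes — any two successors of a common world are R-related.
So F validates K, K4, S4, S5. The strongest is S5.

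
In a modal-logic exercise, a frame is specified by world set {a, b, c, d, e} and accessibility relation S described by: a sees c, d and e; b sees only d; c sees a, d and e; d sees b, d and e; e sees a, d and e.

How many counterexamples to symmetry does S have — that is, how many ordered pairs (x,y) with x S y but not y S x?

Enumerating: (a,d), (c,d), (c,e).

3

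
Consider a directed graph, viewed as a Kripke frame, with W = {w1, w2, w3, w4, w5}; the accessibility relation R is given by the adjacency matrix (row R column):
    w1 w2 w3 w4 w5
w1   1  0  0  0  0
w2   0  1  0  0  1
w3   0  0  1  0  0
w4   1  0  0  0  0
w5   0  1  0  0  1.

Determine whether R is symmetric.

Symmetric: no — w4 R w1 but not w1 R w4.

No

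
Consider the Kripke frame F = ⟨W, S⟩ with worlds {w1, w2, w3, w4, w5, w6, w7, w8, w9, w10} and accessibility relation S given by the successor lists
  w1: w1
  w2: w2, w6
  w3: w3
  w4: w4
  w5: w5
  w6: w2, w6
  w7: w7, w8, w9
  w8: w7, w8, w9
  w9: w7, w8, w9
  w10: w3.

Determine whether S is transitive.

Yes

Transitive: yes — every two-step S-path is closed by a direct edge.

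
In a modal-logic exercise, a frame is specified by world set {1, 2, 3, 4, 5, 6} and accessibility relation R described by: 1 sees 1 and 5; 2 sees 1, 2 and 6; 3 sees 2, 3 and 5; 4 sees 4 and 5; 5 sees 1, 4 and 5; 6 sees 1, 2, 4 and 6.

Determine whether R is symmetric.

Symmetric: no — 2 R 1 but not 1 R 2.

No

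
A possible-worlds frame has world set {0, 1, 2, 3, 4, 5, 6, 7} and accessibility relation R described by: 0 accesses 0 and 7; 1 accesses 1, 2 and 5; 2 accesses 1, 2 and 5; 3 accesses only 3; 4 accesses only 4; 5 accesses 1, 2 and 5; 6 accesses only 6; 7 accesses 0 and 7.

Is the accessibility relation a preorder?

Reflexive: yes — every world is R-related to itself.
Transitive: yes — every two-step R-path is closed by a direct edge.
So R is a preorder.

Yes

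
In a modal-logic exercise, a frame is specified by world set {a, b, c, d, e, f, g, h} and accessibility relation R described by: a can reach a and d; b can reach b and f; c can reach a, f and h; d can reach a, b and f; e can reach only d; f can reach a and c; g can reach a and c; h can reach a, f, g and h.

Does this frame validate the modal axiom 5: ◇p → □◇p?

No

The schema 5 characterises exactly the Euclidean frames.
Euclidean: no — c R a and c R f, but not a R f.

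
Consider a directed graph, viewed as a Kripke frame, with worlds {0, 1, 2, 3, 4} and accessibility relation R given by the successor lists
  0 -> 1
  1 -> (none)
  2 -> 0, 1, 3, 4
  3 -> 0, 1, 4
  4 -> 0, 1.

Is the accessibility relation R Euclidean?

No

Euclidean: no — 2 R 0 and 2 R 3, but not 0 R 3.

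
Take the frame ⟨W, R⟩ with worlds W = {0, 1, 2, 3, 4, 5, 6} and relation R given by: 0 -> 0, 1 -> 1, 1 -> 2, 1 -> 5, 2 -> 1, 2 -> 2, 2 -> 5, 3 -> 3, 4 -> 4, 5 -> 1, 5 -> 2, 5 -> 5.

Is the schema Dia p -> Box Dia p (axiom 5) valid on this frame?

Yes

Axiom 5 corresponds to the accessibility relation being Euclidean.
Euclidean: yes — any two successors of a common world are R-related.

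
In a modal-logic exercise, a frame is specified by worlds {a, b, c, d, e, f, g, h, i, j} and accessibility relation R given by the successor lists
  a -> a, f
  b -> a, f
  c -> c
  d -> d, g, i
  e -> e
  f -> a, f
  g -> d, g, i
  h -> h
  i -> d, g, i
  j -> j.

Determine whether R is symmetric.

Symmetric: no — b R a but not a R b.

No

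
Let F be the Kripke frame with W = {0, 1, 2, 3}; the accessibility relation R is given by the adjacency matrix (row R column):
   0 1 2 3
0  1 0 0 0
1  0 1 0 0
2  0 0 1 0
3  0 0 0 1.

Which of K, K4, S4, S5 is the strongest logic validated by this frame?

S5

Transitive (axiom 4): yes — every two-step R-path is closed by a direct edge.
Reflexive (axiom T): yes — every world is R-related to itself.
Euclidean (axiom 5): yes — any two successors of a common world are R-related.
So F validates K, K4, S4, S5. The strongest is S5.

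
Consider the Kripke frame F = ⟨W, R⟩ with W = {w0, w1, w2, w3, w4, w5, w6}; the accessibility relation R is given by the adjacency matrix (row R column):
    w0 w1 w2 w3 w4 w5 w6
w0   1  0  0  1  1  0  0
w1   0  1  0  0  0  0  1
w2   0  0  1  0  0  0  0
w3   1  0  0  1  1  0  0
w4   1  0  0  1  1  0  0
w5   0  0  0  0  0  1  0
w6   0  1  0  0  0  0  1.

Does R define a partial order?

No

Reflexive: yes — every world is R-related to itself.
Transitive: yes — every two-step R-path is closed by a direct edge.
Antisymmetric: no — w0 R w3 and w3 R w0 with w0 ≠ w3.
So R is not a partial order.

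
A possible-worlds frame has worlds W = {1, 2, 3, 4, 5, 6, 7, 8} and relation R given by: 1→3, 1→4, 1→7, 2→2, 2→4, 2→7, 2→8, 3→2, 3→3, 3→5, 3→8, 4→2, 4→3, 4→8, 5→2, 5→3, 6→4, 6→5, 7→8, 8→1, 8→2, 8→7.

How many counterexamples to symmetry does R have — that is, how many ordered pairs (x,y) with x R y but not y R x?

12

Enumerating: (1,3), (1,4), (1,7), (2,7), (3,2), (3,8), (4,3), (4,8), (5,2), (6,4), (6,5), (8,1).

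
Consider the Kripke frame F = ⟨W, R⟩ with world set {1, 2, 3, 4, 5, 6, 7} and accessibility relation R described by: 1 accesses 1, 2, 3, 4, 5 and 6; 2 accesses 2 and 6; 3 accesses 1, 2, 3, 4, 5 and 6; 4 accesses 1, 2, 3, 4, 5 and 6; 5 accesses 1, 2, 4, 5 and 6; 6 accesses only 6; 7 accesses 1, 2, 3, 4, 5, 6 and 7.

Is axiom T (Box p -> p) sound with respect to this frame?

Yes

Axiom T corresponds to the accessibility relation being reflexive.
Reflexive: yes — every world is R-related to itself.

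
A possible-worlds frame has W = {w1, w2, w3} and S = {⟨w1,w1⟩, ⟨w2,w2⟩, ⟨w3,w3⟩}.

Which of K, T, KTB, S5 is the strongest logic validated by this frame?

S5

Reflexive (axiom T): yes — every world is S-related to itself.
Symmetric (axiom B): yes — every pair in S has its reverse in S.
Euclidean (axiom 5): yes — any two successors of a common world are S-related.
So F validates K, T, KTB, S5. The strongest is S5.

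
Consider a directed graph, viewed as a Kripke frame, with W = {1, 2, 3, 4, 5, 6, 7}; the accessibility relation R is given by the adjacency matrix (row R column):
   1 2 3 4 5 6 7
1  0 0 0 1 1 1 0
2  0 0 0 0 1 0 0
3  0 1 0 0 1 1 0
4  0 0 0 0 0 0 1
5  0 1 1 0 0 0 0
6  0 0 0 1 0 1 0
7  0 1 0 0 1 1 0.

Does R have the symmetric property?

Symmetric: no — 1 R 4 but not 4 R 1.

No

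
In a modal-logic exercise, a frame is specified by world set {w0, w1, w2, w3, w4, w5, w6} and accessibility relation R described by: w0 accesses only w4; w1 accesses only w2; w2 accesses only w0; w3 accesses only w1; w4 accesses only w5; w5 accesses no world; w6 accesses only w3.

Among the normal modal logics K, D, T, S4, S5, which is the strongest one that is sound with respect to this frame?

K

Serial (axiom D): no — w5 has no R-successor.
Reflexive (axiom T): no — w0 is not related to itself.
Transitive (axiom 4): no — w0 R w4 and w4 R w5, but not w0 R w5.
Euclidean (axiom 5): no — w0 R w4 and w0 R w4, but not w4 R w4.
So F validates K; D would additionally require R to be serial. The strongest is K.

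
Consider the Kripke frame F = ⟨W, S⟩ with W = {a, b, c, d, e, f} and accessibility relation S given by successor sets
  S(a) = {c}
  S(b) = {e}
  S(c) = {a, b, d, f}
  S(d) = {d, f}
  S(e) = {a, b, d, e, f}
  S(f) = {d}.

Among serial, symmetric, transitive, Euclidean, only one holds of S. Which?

serial

Serial: yes — every world has a successor (e.g. a S c).
Symmetric: no — c S b but not b S c.
Transitive: no — a S c and c S b, but not a S b.
Euclidean: no — c S a and c S b, but not a S b.
Only serial holds.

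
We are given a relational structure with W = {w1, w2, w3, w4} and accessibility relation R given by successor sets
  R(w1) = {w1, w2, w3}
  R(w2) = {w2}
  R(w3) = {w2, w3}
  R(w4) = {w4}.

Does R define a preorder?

Reflexive: yes — every world is R-related to itself.
Transitive: yes — every two-step R-path is closed by a direct edge.
So R is a preorder.

Yes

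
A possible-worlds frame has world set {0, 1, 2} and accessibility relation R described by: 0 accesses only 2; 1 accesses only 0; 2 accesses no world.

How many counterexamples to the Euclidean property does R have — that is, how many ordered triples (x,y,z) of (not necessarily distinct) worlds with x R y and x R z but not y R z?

Enumerating: (0,2,2), (1,0,0).

2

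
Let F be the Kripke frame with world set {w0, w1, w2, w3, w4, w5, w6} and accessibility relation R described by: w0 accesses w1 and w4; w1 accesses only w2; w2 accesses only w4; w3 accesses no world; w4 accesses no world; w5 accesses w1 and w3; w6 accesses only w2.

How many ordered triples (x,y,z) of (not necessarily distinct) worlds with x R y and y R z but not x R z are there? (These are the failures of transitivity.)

4

Enumerating: (w0,w1,w2), (w1,w2,w4), (w5,w1,w2), (w6,w2,w4).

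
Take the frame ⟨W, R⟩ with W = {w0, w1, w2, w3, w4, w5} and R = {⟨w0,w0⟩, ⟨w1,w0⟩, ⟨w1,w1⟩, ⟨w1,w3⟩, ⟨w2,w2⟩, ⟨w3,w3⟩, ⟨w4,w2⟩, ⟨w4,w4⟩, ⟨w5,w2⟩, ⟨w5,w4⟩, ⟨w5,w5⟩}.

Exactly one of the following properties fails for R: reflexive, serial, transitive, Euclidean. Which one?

Reflexive: yes — every world is R-related to itself.
Serial: yes — every world has a successor (e.g. w0 R w0).
Transitive: yes — every two-step R-path is closed by a direct edge.
Euclidean: no — w1 R w0 and w1 R w3, but not w0 R w3.
Only Euclidean fails.

Euclidean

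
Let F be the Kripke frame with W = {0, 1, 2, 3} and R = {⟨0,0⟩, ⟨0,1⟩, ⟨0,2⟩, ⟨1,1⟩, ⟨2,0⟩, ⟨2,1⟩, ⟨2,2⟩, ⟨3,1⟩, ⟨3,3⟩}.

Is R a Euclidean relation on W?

Euclidean: no — 0 R 1 and 0 R 2, but not 1 R 2.

No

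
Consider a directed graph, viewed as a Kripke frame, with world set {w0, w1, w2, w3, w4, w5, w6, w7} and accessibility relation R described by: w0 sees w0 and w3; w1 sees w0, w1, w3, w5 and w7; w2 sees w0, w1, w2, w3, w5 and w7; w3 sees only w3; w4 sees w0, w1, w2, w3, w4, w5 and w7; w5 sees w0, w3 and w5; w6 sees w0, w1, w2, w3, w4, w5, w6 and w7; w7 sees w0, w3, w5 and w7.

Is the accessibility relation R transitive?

Transitive: yes — every two-step R-path is closed by a direct edge.

Yes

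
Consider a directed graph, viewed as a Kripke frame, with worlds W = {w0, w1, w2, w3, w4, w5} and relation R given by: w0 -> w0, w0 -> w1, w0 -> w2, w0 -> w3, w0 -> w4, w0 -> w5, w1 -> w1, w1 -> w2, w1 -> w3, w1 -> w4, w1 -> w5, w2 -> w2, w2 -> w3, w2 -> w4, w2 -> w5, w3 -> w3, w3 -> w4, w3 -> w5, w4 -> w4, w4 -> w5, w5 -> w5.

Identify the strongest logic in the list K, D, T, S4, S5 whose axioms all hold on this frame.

Serial (axiom D): yes — every world has a successor (e.g. w0 R w0).
Reflexive (axiom T): yes — every world is R-related to itself.
Transitive (axiom 4): yes — every two-step R-path is closed by a direct edge.
Euclidean (axiom 5): no — w0 R w2 and w0 R w1, but not w2 R w1.
So F validates K, D, T, S4; S5 would additionally require R to be Euclidean. The strongest is S4.

S4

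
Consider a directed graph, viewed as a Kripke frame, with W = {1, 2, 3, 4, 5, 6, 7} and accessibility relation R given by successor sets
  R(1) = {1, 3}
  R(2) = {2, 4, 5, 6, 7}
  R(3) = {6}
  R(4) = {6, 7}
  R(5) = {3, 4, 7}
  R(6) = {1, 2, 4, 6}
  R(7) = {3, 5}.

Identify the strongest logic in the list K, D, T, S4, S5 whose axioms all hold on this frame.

D

Serial (axiom D): yes — every world has a successor (e.g. 1 R 1).
Reflexive (axiom T): no — 3 is not related to itself.
Transitive (axiom 4): no — 1 R 3 and 3 R 6, but not 1 R 6.
Euclidean (axiom 5): no — 2 R 4 and 2 R 5, but not 4 R 5.
So F validates K, D; T would additionally require R to be reflexive. The strongest is D.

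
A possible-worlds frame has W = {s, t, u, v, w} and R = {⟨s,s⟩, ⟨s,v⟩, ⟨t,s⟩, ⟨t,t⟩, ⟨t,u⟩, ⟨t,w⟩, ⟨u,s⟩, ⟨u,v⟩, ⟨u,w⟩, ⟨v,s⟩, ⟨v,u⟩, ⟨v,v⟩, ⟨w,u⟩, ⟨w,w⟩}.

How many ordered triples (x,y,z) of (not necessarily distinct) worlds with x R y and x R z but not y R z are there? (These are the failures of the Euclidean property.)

14

Enumerating: (t,s,t), (t,s,u), (t,s,w), (t,u,t), (t,u,u), (t,w,s), (t,w,t), (u,s,w), (u,v,w), (u,w,s), (u,w,v), (v,s,u), (v,u,u), (w,u,u).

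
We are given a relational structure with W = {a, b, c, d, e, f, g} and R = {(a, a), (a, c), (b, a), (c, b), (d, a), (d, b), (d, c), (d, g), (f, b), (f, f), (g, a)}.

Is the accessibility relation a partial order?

Reflexive: no — b is not related to itself.
Transitive: no — a R c and c R b, but not a R b.
Antisymmetric: yes — no distinct pair is related both ways.
So R is not a partial order.

No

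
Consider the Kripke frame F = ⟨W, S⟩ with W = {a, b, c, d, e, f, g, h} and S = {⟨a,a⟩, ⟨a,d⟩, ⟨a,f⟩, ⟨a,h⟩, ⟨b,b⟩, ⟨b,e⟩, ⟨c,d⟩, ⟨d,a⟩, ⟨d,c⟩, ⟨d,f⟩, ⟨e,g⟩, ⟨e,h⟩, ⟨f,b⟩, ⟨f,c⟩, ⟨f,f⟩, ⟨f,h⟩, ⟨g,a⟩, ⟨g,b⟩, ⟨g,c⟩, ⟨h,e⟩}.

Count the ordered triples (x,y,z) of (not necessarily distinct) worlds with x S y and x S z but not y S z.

Enumerating: (a,d,d), (a,d,h), (a,f,a), (a,f,d), (a,h,a), (a,h,d), (a,h,f), (a,h,h), (b,e,b), (b,e,e), (c,d,d), (d,a,c), … and 27 more.
Total: 39.

39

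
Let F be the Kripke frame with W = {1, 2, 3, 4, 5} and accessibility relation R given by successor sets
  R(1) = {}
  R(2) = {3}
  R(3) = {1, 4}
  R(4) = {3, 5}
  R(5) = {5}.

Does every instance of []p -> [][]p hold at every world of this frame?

No

By correspondence theory, 4 is valid on a frame iff R is transitive.
Transitive: no — 2 R 3 and 3 R 1, but not 2 R 1.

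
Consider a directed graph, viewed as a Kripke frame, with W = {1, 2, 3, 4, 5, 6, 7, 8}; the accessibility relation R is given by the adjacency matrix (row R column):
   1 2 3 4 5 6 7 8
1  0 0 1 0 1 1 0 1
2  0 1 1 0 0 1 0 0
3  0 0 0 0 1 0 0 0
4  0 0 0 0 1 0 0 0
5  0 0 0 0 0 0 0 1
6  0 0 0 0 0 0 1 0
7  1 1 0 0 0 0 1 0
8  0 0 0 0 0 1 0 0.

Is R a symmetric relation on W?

Symmetric: no — 1 R 3 but not 3 R 1.

No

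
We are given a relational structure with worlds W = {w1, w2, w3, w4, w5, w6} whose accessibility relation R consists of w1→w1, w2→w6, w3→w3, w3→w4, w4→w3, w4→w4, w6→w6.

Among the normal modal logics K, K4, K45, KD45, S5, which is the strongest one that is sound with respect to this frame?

Transitive (axiom 4): yes — every two-step R-path is closed by a direct edge.
Euclidean (axiom 5): yes — any two successors of a common world are R-related.
Serial (axiom D): no — w5 has no R-successor.
Reflexive (axiom T): no — w2 is not related to itself.
So F validates K, K4, K45; KD45 would additionally require R to be serial. The strongest is K45.

K45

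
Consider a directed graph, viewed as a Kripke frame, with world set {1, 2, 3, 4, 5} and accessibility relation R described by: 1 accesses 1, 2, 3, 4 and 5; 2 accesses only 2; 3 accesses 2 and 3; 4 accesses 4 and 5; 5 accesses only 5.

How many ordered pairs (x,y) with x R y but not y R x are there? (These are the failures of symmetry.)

Enumerating: (1,2), (1,3), (1,4), (1,5), (3,2), (4,5).

6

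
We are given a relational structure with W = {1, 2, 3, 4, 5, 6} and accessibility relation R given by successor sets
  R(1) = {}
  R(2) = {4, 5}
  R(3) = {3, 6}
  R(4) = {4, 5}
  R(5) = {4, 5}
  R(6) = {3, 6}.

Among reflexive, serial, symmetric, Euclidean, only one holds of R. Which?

Euclidean

Reflexive: no — 1 is not related to itself.
Serial: no — 1 has no R-successor.
Symmetric: no — 2 R 4 but not 4 R 2.
Euclidean: yes — any two successors of a common world are R-related.
Only Euclidean holds.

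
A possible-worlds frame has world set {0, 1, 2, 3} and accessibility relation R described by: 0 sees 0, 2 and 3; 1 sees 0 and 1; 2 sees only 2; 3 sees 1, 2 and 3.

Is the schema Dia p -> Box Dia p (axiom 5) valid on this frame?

No

By correspondence theory, 5 is valid on a frame iff R is Euclidean.
Euclidean: no — 0 R 2 and 0 R 3, but not 2 R 3.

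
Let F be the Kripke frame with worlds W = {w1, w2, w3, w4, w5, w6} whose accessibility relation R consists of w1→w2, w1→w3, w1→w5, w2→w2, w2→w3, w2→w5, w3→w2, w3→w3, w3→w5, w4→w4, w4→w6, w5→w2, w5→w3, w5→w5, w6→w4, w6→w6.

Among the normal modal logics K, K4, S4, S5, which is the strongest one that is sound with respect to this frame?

K4

Transitive (axiom 4): yes — every two-step R-path is closed by a direct edge.
Reflexive (axiom T): no — w1 is not related to itself.
Euclidean (axiom 5): yes — any two successors of a common world are R-related.
So F validates K, K4; S4 would additionally require R to be reflexive. The strongest is K4.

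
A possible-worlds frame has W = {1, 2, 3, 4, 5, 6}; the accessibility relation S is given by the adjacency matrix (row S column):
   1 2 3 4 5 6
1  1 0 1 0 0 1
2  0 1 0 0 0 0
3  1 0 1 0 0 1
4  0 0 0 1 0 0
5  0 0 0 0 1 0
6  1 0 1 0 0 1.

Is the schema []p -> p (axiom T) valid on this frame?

Yes

By correspondence theory, T is valid on a frame iff S is reflexive.
Reflexive: yes — every world is S-related to itself.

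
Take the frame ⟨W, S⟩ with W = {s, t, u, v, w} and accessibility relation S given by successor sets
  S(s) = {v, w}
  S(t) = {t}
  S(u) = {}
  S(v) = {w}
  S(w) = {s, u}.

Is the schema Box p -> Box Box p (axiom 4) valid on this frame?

By correspondence theory, 4 is valid on a frame iff S is transitive.
Transitive: no — s S w and w S u, but not s S u.

No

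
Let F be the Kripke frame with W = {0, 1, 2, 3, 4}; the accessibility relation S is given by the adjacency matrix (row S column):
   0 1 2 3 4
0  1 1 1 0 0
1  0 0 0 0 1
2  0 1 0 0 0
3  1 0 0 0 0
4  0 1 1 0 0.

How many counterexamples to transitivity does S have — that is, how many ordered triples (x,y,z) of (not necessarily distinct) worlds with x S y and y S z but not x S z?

7

Enumerating: (0,1,4), (1,4,1), (1,4,2), (2,1,4), (3,0,1), (3,0,2), (4,1,4).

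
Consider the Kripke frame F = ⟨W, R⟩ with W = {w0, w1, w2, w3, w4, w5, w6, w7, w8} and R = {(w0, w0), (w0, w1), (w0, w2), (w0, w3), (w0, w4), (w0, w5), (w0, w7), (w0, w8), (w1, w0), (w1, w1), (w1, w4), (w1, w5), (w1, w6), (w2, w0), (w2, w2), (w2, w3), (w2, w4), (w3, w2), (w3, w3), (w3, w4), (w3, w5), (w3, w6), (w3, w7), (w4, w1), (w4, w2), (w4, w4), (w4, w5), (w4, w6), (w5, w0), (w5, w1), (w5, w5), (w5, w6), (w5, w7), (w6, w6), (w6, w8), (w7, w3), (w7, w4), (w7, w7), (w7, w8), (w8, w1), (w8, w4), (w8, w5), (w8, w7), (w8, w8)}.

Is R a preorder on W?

No

Reflexive: yes — every world is R-related to itself.
Transitive: no — w0 R w1 and w1 R w6, but not w0 R w6.
So R is not a preorder.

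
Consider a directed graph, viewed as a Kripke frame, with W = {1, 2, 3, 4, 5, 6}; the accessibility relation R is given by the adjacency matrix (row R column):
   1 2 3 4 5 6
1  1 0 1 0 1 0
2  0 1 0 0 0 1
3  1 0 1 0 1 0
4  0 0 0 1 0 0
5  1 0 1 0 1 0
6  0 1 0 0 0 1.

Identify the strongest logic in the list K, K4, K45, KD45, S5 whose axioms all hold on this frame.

Transitive (axiom 4): yes — every two-step R-path is closed by a direct edge.
Euclidean (axiom 5): yes — any two successors of a common world are R-related.
Serial (axiom D): yes — every world has a successor (e.g. 1 R 1).
Reflexive (axiom T): yes — every world is R-related to itself.
So F validates K, K4, K45, KD45, S5. The strongest is S5.

S5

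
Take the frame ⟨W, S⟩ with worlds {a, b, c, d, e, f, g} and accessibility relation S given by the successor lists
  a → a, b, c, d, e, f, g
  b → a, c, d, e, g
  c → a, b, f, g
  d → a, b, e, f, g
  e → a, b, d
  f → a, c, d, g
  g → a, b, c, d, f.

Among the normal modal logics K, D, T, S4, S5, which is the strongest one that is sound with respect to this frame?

Serial (axiom D): yes — every world has a successor (e.g. a S a).
Reflexive (axiom T): no — b is not related to itself.
Transitive (axiom 4): no — b S a and a S f, but not b S f.
Euclidean (axiom 5): no — a S b and a S f, but not b S f.
So F validates K, D; T would additionally require S to be reflexive. The strongest is D.

D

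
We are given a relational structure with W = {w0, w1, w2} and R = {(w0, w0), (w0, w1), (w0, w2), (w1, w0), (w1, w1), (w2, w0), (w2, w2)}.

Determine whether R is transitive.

Transitive: no — w1 R w0 and w0 R w2, but not w1 R w2.

No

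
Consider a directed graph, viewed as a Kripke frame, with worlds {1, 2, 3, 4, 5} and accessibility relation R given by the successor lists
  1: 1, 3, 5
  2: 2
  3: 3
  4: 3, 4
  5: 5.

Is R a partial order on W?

Yes

Reflexive: yes — every world is R-related to itself.
Transitive: yes — every two-step R-path is closed by a direct edge.
Antisymmetric: yes — no distinct pair is related both ways.
So R is a partial order.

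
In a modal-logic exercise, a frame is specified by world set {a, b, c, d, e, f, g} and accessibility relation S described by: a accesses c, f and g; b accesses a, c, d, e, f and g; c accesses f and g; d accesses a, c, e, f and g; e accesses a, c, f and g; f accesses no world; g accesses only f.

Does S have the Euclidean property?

Euclidean: no — a S f and a S c, but not f S c.

No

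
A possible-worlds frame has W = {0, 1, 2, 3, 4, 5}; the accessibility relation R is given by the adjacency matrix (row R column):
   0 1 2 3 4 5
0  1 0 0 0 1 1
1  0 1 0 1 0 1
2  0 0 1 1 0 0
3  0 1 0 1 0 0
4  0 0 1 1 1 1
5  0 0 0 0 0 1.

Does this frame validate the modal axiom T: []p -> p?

Axiom T corresponds to the accessibility relation being reflexive.
Reflexive: yes — every world is R-related to itself.

Yes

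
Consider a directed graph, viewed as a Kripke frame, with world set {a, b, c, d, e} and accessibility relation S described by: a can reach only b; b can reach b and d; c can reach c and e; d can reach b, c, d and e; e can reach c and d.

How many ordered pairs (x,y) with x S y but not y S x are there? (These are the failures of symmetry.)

2

Enumerating: (a,b), (d,c).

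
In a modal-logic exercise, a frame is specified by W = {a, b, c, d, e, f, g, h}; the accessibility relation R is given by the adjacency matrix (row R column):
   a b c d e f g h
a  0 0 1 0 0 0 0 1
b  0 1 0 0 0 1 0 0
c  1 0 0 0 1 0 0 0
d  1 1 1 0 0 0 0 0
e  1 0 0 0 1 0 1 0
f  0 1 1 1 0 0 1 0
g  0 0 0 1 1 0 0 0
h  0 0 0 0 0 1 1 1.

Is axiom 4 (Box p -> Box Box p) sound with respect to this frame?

Axiom 4 corresponds to the accessibility relation being transitive.
Transitive: no — a R c and c R e, but not a R e.

No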